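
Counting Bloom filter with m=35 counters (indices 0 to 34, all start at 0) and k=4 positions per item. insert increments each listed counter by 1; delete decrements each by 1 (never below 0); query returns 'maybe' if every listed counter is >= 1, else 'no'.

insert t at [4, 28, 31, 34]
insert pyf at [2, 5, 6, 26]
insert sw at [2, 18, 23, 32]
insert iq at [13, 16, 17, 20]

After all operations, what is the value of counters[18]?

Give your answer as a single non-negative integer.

Step 1: insert t at [4, 28, 31, 34] -> counters=[0,0,0,0,1,0,0,0,0,0,0,0,0,0,0,0,0,0,0,0,0,0,0,0,0,0,0,0,1,0,0,1,0,0,1]
Step 2: insert pyf at [2, 5, 6, 26] -> counters=[0,0,1,0,1,1,1,0,0,0,0,0,0,0,0,0,0,0,0,0,0,0,0,0,0,0,1,0,1,0,0,1,0,0,1]
Step 3: insert sw at [2, 18, 23, 32] -> counters=[0,0,2,0,1,1,1,0,0,0,0,0,0,0,0,0,0,0,1,0,0,0,0,1,0,0,1,0,1,0,0,1,1,0,1]
Step 4: insert iq at [13, 16, 17, 20] -> counters=[0,0,2,0,1,1,1,0,0,0,0,0,0,1,0,0,1,1,1,0,1,0,0,1,0,0,1,0,1,0,0,1,1,0,1]
Final counters=[0,0,2,0,1,1,1,0,0,0,0,0,0,1,0,0,1,1,1,0,1,0,0,1,0,0,1,0,1,0,0,1,1,0,1] -> counters[18]=1

Answer: 1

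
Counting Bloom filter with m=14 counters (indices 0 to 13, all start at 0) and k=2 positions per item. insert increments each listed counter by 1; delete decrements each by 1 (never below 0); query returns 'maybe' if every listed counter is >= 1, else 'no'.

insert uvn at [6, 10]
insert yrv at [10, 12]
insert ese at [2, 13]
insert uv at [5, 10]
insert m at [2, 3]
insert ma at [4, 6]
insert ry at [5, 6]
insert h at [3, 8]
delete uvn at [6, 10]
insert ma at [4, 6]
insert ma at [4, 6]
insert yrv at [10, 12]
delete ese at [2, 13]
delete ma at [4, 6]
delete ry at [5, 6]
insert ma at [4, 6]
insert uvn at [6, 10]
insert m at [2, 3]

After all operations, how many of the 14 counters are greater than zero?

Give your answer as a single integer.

Step 1: insert uvn at [6, 10] -> counters=[0,0,0,0,0,0,1,0,0,0,1,0,0,0]
Step 2: insert yrv at [10, 12] -> counters=[0,0,0,0,0,0,1,0,0,0,2,0,1,0]
Step 3: insert ese at [2, 13] -> counters=[0,0,1,0,0,0,1,0,0,0,2,0,1,1]
Step 4: insert uv at [5, 10] -> counters=[0,0,1,0,0,1,1,0,0,0,3,0,1,1]
Step 5: insert m at [2, 3] -> counters=[0,0,2,1,0,1,1,0,0,0,3,0,1,1]
Step 6: insert ma at [4, 6] -> counters=[0,0,2,1,1,1,2,0,0,0,3,0,1,1]
Step 7: insert ry at [5, 6] -> counters=[0,0,2,1,1,2,3,0,0,0,3,0,1,1]
Step 8: insert h at [3, 8] -> counters=[0,0,2,2,1,2,3,0,1,0,3,0,1,1]
Step 9: delete uvn at [6, 10] -> counters=[0,0,2,2,1,2,2,0,1,0,2,0,1,1]
Step 10: insert ma at [4, 6] -> counters=[0,0,2,2,2,2,3,0,1,0,2,0,1,1]
Step 11: insert ma at [4, 6] -> counters=[0,0,2,2,3,2,4,0,1,0,2,0,1,1]
Step 12: insert yrv at [10, 12] -> counters=[0,0,2,2,3,2,4,0,1,0,3,0,2,1]
Step 13: delete ese at [2, 13] -> counters=[0,0,1,2,3,2,4,0,1,0,3,0,2,0]
Step 14: delete ma at [4, 6] -> counters=[0,0,1,2,2,2,3,0,1,0,3,0,2,0]
Step 15: delete ry at [5, 6] -> counters=[0,0,1,2,2,1,2,0,1,0,3,0,2,0]
Step 16: insert ma at [4, 6] -> counters=[0,0,1,2,3,1,3,0,1,0,3,0,2,0]
Step 17: insert uvn at [6, 10] -> counters=[0,0,1,2,3,1,4,0,1,0,4,0,2,0]
Step 18: insert m at [2, 3] -> counters=[0,0,2,3,3,1,4,0,1,0,4,0,2,0]
Final counters=[0,0,2,3,3,1,4,0,1,0,4,0,2,0] -> 8 nonzero

Answer: 8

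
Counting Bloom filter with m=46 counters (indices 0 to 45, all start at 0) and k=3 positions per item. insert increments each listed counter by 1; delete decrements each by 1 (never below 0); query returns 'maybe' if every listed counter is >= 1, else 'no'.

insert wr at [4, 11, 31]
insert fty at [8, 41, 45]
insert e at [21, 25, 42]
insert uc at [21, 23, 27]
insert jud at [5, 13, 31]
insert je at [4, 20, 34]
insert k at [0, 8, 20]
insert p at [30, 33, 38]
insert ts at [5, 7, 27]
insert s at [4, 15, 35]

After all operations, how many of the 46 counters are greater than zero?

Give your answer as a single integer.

Step 1: insert wr at [4, 11, 31] -> counters=[0,0,0,0,1,0,0,0,0,0,0,1,0,0,0,0,0,0,0,0,0,0,0,0,0,0,0,0,0,0,0,1,0,0,0,0,0,0,0,0,0,0,0,0,0,0]
Step 2: insert fty at [8, 41, 45] -> counters=[0,0,0,0,1,0,0,0,1,0,0,1,0,0,0,0,0,0,0,0,0,0,0,0,0,0,0,0,0,0,0,1,0,0,0,0,0,0,0,0,0,1,0,0,0,1]
Step 3: insert e at [21, 25, 42] -> counters=[0,0,0,0,1,0,0,0,1,0,0,1,0,0,0,0,0,0,0,0,0,1,0,0,0,1,0,0,0,0,0,1,0,0,0,0,0,0,0,0,0,1,1,0,0,1]
Step 4: insert uc at [21, 23, 27] -> counters=[0,0,0,0,1,0,0,0,1,0,0,1,0,0,0,0,0,0,0,0,0,2,0,1,0,1,0,1,0,0,0,1,0,0,0,0,0,0,0,0,0,1,1,0,0,1]
Step 5: insert jud at [5, 13, 31] -> counters=[0,0,0,0,1,1,0,0,1,0,0,1,0,1,0,0,0,0,0,0,0,2,0,1,0,1,0,1,0,0,0,2,0,0,0,0,0,0,0,0,0,1,1,0,0,1]
Step 6: insert je at [4, 20, 34] -> counters=[0,0,0,0,2,1,0,0,1,0,0,1,0,1,0,0,0,0,0,0,1,2,0,1,0,1,0,1,0,0,0,2,0,0,1,0,0,0,0,0,0,1,1,0,0,1]
Step 7: insert k at [0, 8, 20] -> counters=[1,0,0,0,2,1,0,0,2,0,0,1,0,1,0,0,0,0,0,0,2,2,0,1,0,1,0,1,0,0,0,2,0,0,1,0,0,0,0,0,0,1,1,0,0,1]
Step 8: insert p at [30, 33, 38] -> counters=[1,0,0,0,2,1,0,0,2,0,0,1,0,1,0,0,0,0,0,0,2,2,0,1,0,1,0,1,0,0,1,2,0,1,1,0,0,0,1,0,0,1,1,0,0,1]
Step 9: insert ts at [5, 7, 27] -> counters=[1,0,0,0,2,2,0,1,2,0,0,1,0,1,0,0,0,0,0,0,2,2,0,1,0,1,0,2,0,0,1,2,0,1,1,0,0,0,1,0,0,1,1,0,0,1]
Step 10: insert s at [4, 15, 35] -> counters=[1,0,0,0,3,2,0,1,2,0,0,1,0,1,0,1,0,0,0,0,2,2,0,1,0,1,0,2,0,0,1,2,0,1,1,1,0,0,1,0,0,1,1,0,0,1]
Final counters=[1,0,0,0,3,2,0,1,2,0,0,1,0,1,0,1,0,0,0,0,2,2,0,1,0,1,0,2,0,0,1,2,0,1,1,1,0,0,1,0,0,1,1,0,0,1] -> 22 nonzero

Answer: 22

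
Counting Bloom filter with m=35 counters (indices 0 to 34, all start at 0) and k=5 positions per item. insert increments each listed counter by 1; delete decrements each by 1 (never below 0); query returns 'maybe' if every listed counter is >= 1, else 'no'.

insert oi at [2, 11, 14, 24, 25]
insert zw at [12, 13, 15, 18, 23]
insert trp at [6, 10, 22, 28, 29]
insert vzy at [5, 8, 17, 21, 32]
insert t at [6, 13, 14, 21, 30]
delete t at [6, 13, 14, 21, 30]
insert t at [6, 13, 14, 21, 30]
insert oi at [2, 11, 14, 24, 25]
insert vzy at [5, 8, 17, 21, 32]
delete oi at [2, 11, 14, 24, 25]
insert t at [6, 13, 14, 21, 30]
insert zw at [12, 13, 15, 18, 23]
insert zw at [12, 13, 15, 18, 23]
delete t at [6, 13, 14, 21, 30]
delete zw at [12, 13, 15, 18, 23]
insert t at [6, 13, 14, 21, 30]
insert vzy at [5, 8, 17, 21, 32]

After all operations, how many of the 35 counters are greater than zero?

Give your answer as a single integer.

Answer: 21

Derivation:
Step 1: insert oi at [2, 11, 14, 24, 25] -> counters=[0,0,1,0,0,0,0,0,0,0,0,1,0,0,1,0,0,0,0,0,0,0,0,0,1,1,0,0,0,0,0,0,0,0,0]
Step 2: insert zw at [12, 13, 15, 18, 23] -> counters=[0,0,1,0,0,0,0,0,0,0,0,1,1,1,1,1,0,0,1,0,0,0,0,1,1,1,0,0,0,0,0,0,0,0,0]
Step 3: insert trp at [6, 10, 22, 28, 29] -> counters=[0,0,1,0,0,0,1,0,0,0,1,1,1,1,1,1,0,0,1,0,0,0,1,1,1,1,0,0,1,1,0,0,0,0,0]
Step 4: insert vzy at [5, 8, 17, 21, 32] -> counters=[0,0,1,0,0,1,1,0,1,0,1,1,1,1,1,1,0,1,1,0,0,1,1,1,1,1,0,0,1,1,0,0,1,0,0]
Step 5: insert t at [6, 13, 14, 21, 30] -> counters=[0,0,1,0,0,1,2,0,1,0,1,1,1,2,2,1,0,1,1,0,0,2,1,1,1,1,0,0,1,1,1,0,1,0,0]
Step 6: delete t at [6, 13, 14, 21, 30] -> counters=[0,0,1,0,0,1,1,0,1,0,1,1,1,1,1,1,0,1,1,0,0,1,1,1,1,1,0,0,1,1,0,0,1,0,0]
Step 7: insert t at [6, 13, 14, 21, 30] -> counters=[0,0,1,0,0,1,2,0,1,0,1,1,1,2,2,1,0,1,1,0,0,2,1,1,1,1,0,0,1,1,1,0,1,0,0]
Step 8: insert oi at [2, 11, 14, 24, 25] -> counters=[0,0,2,0,0,1,2,0,1,0,1,2,1,2,3,1,0,1,1,0,0,2,1,1,2,2,0,0,1,1,1,0,1,0,0]
Step 9: insert vzy at [5, 8, 17, 21, 32] -> counters=[0,0,2,0,0,2,2,0,2,0,1,2,1,2,3,1,0,2,1,0,0,3,1,1,2,2,0,0,1,1,1,0,2,0,0]
Step 10: delete oi at [2, 11, 14, 24, 25] -> counters=[0,0,1,0,0,2,2,0,2,0,1,1,1,2,2,1,0,2,1,0,0,3,1,1,1,1,0,0,1,1,1,0,2,0,0]
Step 11: insert t at [6, 13, 14, 21, 30] -> counters=[0,0,1,0,0,2,3,0,2,0,1,1,1,3,3,1,0,2,1,0,0,4,1,1,1,1,0,0,1,1,2,0,2,0,0]
Step 12: insert zw at [12, 13, 15, 18, 23] -> counters=[0,0,1,0,0,2,3,0,2,0,1,1,2,4,3,2,0,2,2,0,0,4,1,2,1,1,0,0,1,1,2,0,2,0,0]
Step 13: insert zw at [12, 13, 15, 18, 23] -> counters=[0,0,1,0,0,2,3,0,2,0,1,1,3,5,3,3,0,2,3,0,0,4,1,3,1,1,0,0,1,1,2,0,2,0,0]
Step 14: delete t at [6, 13, 14, 21, 30] -> counters=[0,0,1,0,0,2,2,0,2,0,1,1,3,4,2,3,0,2,3,0,0,3,1,3,1,1,0,0,1,1,1,0,2,0,0]
Step 15: delete zw at [12, 13, 15, 18, 23] -> counters=[0,0,1,0,0,2,2,0,2,0,1,1,2,3,2,2,0,2,2,0,0,3,1,2,1,1,0,0,1,1,1,0,2,0,0]
Step 16: insert t at [6, 13, 14, 21, 30] -> counters=[0,0,1,0,0,2,3,0,2,0,1,1,2,4,3,2,0,2,2,0,0,4,1,2,1,1,0,0,1,1,2,0,2,0,0]
Step 17: insert vzy at [5, 8, 17, 21, 32] -> counters=[0,0,1,0,0,3,3,0,3,0,1,1,2,4,3,2,0,3,2,0,0,5,1,2,1,1,0,0,1,1,2,0,3,0,0]
Final counters=[0,0,1,0,0,3,3,0,3,0,1,1,2,4,3,2,0,3,2,0,0,5,1,2,1,1,0,0,1,1,2,0,3,0,0] -> 21 nonzero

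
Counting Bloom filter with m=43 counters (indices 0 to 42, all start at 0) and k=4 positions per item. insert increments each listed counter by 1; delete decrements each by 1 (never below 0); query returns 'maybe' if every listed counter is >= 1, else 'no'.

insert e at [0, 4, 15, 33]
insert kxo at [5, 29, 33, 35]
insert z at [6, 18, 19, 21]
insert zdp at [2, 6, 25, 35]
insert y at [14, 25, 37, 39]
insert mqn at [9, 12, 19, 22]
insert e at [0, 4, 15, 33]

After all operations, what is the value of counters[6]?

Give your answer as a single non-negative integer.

Step 1: insert e at [0, 4, 15, 33] -> counters=[1,0,0,0,1,0,0,0,0,0,0,0,0,0,0,1,0,0,0,0,0,0,0,0,0,0,0,0,0,0,0,0,0,1,0,0,0,0,0,0,0,0,0]
Step 2: insert kxo at [5, 29, 33, 35] -> counters=[1,0,0,0,1,1,0,0,0,0,0,0,0,0,0,1,0,0,0,0,0,0,0,0,0,0,0,0,0,1,0,0,0,2,0,1,0,0,0,0,0,0,0]
Step 3: insert z at [6, 18, 19, 21] -> counters=[1,0,0,0,1,1,1,0,0,0,0,0,0,0,0,1,0,0,1,1,0,1,0,0,0,0,0,0,0,1,0,0,0,2,0,1,0,0,0,0,0,0,0]
Step 4: insert zdp at [2, 6, 25, 35] -> counters=[1,0,1,0,1,1,2,0,0,0,0,0,0,0,0,1,0,0,1,1,0,1,0,0,0,1,0,0,0,1,0,0,0,2,0,2,0,0,0,0,0,0,0]
Step 5: insert y at [14, 25, 37, 39] -> counters=[1,0,1,0,1,1,2,0,0,0,0,0,0,0,1,1,0,0,1,1,0,1,0,0,0,2,0,0,0,1,0,0,0,2,0,2,0,1,0,1,0,0,0]
Step 6: insert mqn at [9, 12, 19, 22] -> counters=[1,0,1,0,1,1,2,0,0,1,0,0,1,0,1,1,0,0,1,2,0,1,1,0,0,2,0,0,0,1,0,0,0,2,0,2,0,1,0,1,0,0,0]
Step 7: insert e at [0, 4, 15, 33] -> counters=[2,0,1,0,2,1,2,0,0,1,0,0,1,0,1,2,0,0,1,2,0,1,1,0,0,2,0,0,0,1,0,0,0,3,0,2,0,1,0,1,0,0,0]
Final counters=[2,0,1,0,2,1,2,0,0,1,0,0,1,0,1,2,0,0,1,2,0,1,1,0,0,2,0,0,0,1,0,0,0,3,0,2,0,1,0,1,0,0,0] -> counters[6]=2

Answer: 2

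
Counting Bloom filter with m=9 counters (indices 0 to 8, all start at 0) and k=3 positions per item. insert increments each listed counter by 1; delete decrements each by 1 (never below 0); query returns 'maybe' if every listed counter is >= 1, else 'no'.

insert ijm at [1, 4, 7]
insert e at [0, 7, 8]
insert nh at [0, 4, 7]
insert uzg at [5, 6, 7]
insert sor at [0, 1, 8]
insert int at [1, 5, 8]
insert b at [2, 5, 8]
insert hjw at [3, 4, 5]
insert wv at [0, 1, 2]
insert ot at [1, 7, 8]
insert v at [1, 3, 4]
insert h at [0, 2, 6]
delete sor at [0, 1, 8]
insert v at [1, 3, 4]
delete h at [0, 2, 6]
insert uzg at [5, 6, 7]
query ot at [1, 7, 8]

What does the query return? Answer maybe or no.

Answer: maybe

Derivation:
Step 1: insert ijm at [1, 4, 7] -> counters=[0,1,0,0,1,0,0,1,0]
Step 2: insert e at [0, 7, 8] -> counters=[1,1,0,0,1,0,0,2,1]
Step 3: insert nh at [0, 4, 7] -> counters=[2,1,0,0,2,0,0,3,1]
Step 4: insert uzg at [5, 6, 7] -> counters=[2,1,0,0,2,1,1,4,1]
Step 5: insert sor at [0, 1, 8] -> counters=[3,2,0,0,2,1,1,4,2]
Step 6: insert int at [1, 5, 8] -> counters=[3,3,0,0,2,2,1,4,3]
Step 7: insert b at [2, 5, 8] -> counters=[3,3,1,0,2,3,1,4,4]
Step 8: insert hjw at [3, 4, 5] -> counters=[3,3,1,1,3,4,1,4,4]
Step 9: insert wv at [0, 1, 2] -> counters=[4,4,2,1,3,4,1,4,4]
Step 10: insert ot at [1, 7, 8] -> counters=[4,5,2,1,3,4,1,5,5]
Step 11: insert v at [1, 3, 4] -> counters=[4,6,2,2,4,4,1,5,5]
Step 12: insert h at [0, 2, 6] -> counters=[5,6,3,2,4,4,2,5,5]
Step 13: delete sor at [0, 1, 8] -> counters=[4,5,3,2,4,4,2,5,4]
Step 14: insert v at [1, 3, 4] -> counters=[4,6,3,3,5,4,2,5,4]
Step 15: delete h at [0, 2, 6] -> counters=[3,6,2,3,5,4,1,5,4]
Step 16: insert uzg at [5, 6, 7] -> counters=[3,6,2,3,5,5,2,6,4]
Query ot: check counters[1]=6 counters[7]=6 counters[8]=4 -> maybe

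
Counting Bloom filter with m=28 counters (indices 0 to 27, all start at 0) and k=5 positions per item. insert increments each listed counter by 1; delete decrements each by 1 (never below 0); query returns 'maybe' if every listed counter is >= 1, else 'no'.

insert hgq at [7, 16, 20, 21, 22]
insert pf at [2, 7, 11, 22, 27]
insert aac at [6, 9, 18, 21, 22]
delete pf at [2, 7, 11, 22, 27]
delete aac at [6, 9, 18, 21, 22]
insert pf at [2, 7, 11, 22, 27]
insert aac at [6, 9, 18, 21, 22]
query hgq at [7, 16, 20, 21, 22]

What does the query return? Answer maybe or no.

Step 1: insert hgq at [7, 16, 20, 21, 22] -> counters=[0,0,0,0,0,0,0,1,0,0,0,0,0,0,0,0,1,0,0,0,1,1,1,0,0,0,0,0]
Step 2: insert pf at [2, 7, 11, 22, 27] -> counters=[0,0,1,0,0,0,0,2,0,0,0,1,0,0,0,0,1,0,0,0,1,1,2,0,0,0,0,1]
Step 3: insert aac at [6, 9, 18, 21, 22] -> counters=[0,0,1,0,0,0,1,2,0,1,0,1,0,0,0,0,1,0,1,0,1,2,3,0,0,0,0,1]
Step 4: delete pf at [2, 7, 11, 22, 27] -> counters=[0,0,0,0,0,0,1,1,0,1,0,0,0,0,0,0,1,0,1,0,1,2,2,0,0,0,0,0]
Step 5: delete aac at [6, 9, 18, 21, 22] -> counters=[0,0,0,0,0,0,0,1,0,0,0,0,0,0,0,0,1,0,0,0,1,1,1,0,0,0,0,0]
Step 6: insert pf at [2, 7, 11, 22, 27] -> counters=[0,0,1,0,0,0,0,2,0,0,0,1,0,0,0,0,1,0,0,0,1,1,2,0,0,0,0,1]
Step 7: insert aac at [6, 9, 18, 21, 22] -> counters=[0,0,1,0,0,0,1,2,0,1,0,1,0,0,0,0,1,0,1,0,1,2,3,0,0,0,0,1]
Query hgq: check counters[7]=2 counters[16]=1 counters[20]=1 counters[21]=2 counters[22]=3 -> maybe

Answer: maybe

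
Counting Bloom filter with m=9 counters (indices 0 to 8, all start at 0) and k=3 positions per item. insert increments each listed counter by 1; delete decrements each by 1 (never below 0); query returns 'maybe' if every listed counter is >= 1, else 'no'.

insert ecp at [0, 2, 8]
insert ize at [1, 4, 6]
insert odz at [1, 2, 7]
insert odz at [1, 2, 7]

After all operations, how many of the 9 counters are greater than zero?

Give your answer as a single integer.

Step 1: insert ecp at [0, 2, 8] -> counters=[1,0,1,0,0,0,0,0,1]
Step 2: insert ize at [1, 4, 6] -> counters=[1,1,1,0,1,0,1,0,1]
Step 3: insert odz at [1, 2, 7] -> counters=[1,2,2,0,1,0,1,1,1]
Step 4: insert odz at [1, 2, 7] -> counters=[1,3,3,0,1,0,1,2,1]
Final counters=[1,3,3,0,1,0,1,2,1] -> 7 nonzero

Answer: 7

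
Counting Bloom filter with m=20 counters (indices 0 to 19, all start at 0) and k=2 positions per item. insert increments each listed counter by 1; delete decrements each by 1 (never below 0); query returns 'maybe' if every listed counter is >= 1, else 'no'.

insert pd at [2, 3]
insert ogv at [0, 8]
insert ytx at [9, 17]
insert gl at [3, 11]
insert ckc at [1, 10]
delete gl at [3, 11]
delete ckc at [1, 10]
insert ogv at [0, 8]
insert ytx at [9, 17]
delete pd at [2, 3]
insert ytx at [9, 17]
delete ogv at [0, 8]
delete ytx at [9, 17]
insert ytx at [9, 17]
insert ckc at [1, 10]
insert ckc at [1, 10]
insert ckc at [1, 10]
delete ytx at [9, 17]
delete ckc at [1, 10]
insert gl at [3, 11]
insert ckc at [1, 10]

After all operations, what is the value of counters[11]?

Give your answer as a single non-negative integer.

Answer: 1

Derivation:
Step 1: insert pd at [2, 3] -> counters=[0,0,1,1,0,0,0,0,0,0,0,0,0,0,0,0,0,0,0,0]
Step 2: insert ogv at [0, 8] -> counters=[1,0,1,1,0,0,0,0,1,0,0,0,0,0,0,0,0,0,0,0]
Step 3: insert ytx at [9, 17] -> counters=[1,0,1,1,0,0,0,0,1,1,0,0,0,0,0,0,0,1,0,0]
Step 4: insert gl at [3, 11] -> counters=[1,0,1,2,0,0,0,0,1,1,0,1,0,0,0,0,0,1,0,0]
Step 5: insert ckc at [1, 10] -> counters=[1,1,1,2,0,0,0,0,1,1,1,1,0,0,0,0,0,1,0,0]
Step 6: delete gl at [3, 11] -> counters=[1,1,1,1,0,0,0,0,1,1,1,0,0,0,0,0,0,1,0,0]
Step 7: delete ckc at [1, 10] -> counters=[1,0,1,1,0,0,0,0,1,1,0,0,0,0,0,0,0,1,0,0]
Step 8: insert ogv at [0, 8] -> counters=[2,0,1,1,0,0,0,0,2,1,0,0,0,0,0,0,0,1,0,0]
Step 9: insert ytx at [9, 17] -> counters=[2,0,1,1,0,0,0,0,2,2,0,0,0,0,0,0,0,2,0,0]
Step 10: delete pd at [2, 3] -> counters=[2,0,0,0,0,0,0,0,2,2,0,0,0,0,0,0,0,2,0,0]
Step 11: insert ytx at [9, 17] -> counters=[2,0,0,0,0,0,0,0,2,3,0,0,0,0,0,0,0,3,0,0]
Step 12: delete ogv at [0, 8] -> counters=[1,0,0,0,0,0,0,0,1,3,0,0,0,0,0,0,0,3,0,0]
Step 13: delete ytx at [9, 17] -> counters=[1,0,0,0,0,0,0,0,1,2,0,0,0,0,0,0,0,2,0,0]
Step 14: insert ytx at [9, 17] -> counters=[1,0,0,0,0,0,0,0,1,3,0,0,0,0,0,0,0,3,0,0]
Step 15: insert ckc at [1, 10] -> counters=[1,1,0,0,0,0,0,0,1,3,1,0,0,0,0,0,0,3,0,0]
Step 16: insert ckc at [1, 10] -> counters=[1,2,0,0,0,0,0,0,1,3,2,0,0,0,0,0,0,3,0,0]
Step 17: insert ckc at [1, 10] -> counters=[1,3,0,0,0,0,0,0,1,3,3,0,0,0,0,0,0,3,0,0]
Step 18: delete ytx at [9, 17] -> counters=[1,3,0,0,0,0,0,0,1,2,3,0,0,0,0,0,0,2,0,0]
Step 19: delete ckc at [1, 10] -> counters=[1,2,0,0,0,0,0,0,1,2,2,0,0,0,0,0,0,2,0,0]
Step 20: insert gl at [3, 11] -> counters=[1,2,0,1,0,0,0,0,1,2,2,1,0,0,0,0,0,2,0,0]
Step 21: insert ckc at [1, 10] -> counters=[1,3,0,1,0,0,0,0,1,2,3,1,0,0,0,0,0,2,0,0]
Final counters=[1,3,0,1,0,0,0,0,1,2,3,1,0,0,0,0,0,2,0,0] -> counters[11]=1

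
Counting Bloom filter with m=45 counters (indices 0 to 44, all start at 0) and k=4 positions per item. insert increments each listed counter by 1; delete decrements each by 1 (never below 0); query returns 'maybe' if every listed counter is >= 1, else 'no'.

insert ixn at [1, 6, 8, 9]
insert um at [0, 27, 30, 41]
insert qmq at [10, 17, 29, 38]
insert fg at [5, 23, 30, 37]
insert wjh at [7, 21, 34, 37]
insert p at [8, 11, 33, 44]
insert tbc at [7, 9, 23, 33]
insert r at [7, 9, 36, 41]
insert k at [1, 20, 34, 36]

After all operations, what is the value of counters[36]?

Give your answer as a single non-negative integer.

Step 1: insert ixn at [1, 6, 8, 9] -> counters=[0,1,0,0,0,0,1,0,1,1,0,0,0,0,0,0,0,0,0,0,0,0,0,0,0,0,0,0,0,0,0,0,0,0,0,0,0,0,0,0,0,0,0,0,0]
Step 2: insert um at [0, 27, 30, 41] -> counters=[1,1,0,0,0,0,1,0,1,1,0,0,0,0,0,0,0,0,0,0,0,0,0,0,0,0,0,1,0,0,1,0,0,0,0,0,0,0,0,0,0,1,0,0,0]
Step 3: insert qmq at [10, 17, 29, 38] -> counters=[1,1,0,0,0,0,1,0,1,1,1,0,0,0,0,0,0,1,0,0,0,0,0,0,0,0,0,1,0,1,1,0,0,0,0,0,0,0,1,0,0,1,0,0,0]
Step 4: insert fg at [5, 23, 30, 37] -> counters=[1,1,0,0,0,1,1,0,1,1,1,0,0,0,0,0,0,1,0,0,0,0,0,1,0,0,0,1,0,1,2,0,0,0,0,0,0,1,1,0,0,1,0,0,0]
Step 5: insert wjh at [7, 21, 34, 37] -> counters=[1,1,0,0,0,1,1,1,1,1,1,0,0,0,0,0,0,1,0,0,0,1,0,1,0,0,0,1,0,1,2,0,0,0,1,0,0,2,1,0,0,1,0,0,0]
Step 6: insert p at [8, 11, 33, 44] -> counters=[1,1,0,0,0,1,1,1,2,1,1,1,0,0,0,0,0,1,0,0,0,1,0,1,0,0,0,1,0,1,2,0,0,1,1,0,0,2,1,0,0,1,0,0,1]
Step 7: insert tbc at [7, 9, 23, 33] -> counters=[1,1,0,0,0,1,1,2,2,2,1,1,0,0,0,0,0,1,0,0,0,1,0,2,0,0,0,1,0,1,2,0,0,2,1,0,0,2,1,0,0,1,0,0,1]
Step 8: insert r at [7, 9, 36, 41] -> counters=[1,1,0,0,0,1,1,3,2,3,1,1,0,0,0,0,0,1,0,0,0,1,0,2,0,0,0,1,0,1,2,0,0,2,1,0,1,2,1,0,0,2,0,0,1]
Step 9: insert k at [1, 20, 34, 36] -> counters=[1,2,0,0,0,1,1,3,2,3,1,1,0,0,0,0,0,1,0,0,1,1,0,2,0,0,0,1,0,1,2,0,0,2,2,0,2,2,1,0,0,2,0,0,1]
Final counters=[1,2,0,0,0,1,1,3,2,3,1,1,0,0,0,0,0,1,0,0,1,1,0,2,0,0,0,1,0,1,2,0,0,2,2,0,2,2,1,0,0,2,0,0,1] -> counters[36]=2

Answer: 2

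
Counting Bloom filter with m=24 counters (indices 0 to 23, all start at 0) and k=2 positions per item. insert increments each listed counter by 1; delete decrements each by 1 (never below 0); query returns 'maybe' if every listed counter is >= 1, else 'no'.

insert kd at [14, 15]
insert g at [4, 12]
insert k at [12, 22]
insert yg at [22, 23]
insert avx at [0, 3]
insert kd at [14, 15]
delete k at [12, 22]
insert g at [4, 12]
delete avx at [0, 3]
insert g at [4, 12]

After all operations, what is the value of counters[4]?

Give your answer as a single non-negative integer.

Answer: 3

Derivation:
Step 1: insert kd at [14, 15] -> counters=[0,0,0,0,0,0,0,0,0,0,0,0,0,0,1,1,0,0,0,0,0,0,0,0]
Step 2: insert g at [4, 12] -> counters=[0,0,0,0,1,0,0,0,0,0,0,0,1,0,1,1,0,0,0,0,0,0,0,0]
Step 3: insert k at [12, 22] -> counters=[0,0,0,0,1,0,0,0,0,0,0,0,2,0,1,1,0,0,0,0,0,0,1,0]
Step 4: insert yg at [22, 23] -> counters=[0,0,0,0,1,0,0,0,0,0,0,0,2,0,1,1,0,0,0,0,0,0,2,1]
Step 5: insert avx at [0, 3] -> counters=[1,0,0,1,1,0,0,0,0,0,0,0,2,0,1,1,0,0,0,0,0,0,2,1]
Step 6: insert kd at [14, 15] -> counters=[1,0,0,1,1,0,0,0,0,0,0,0,2,0,2,2,0,0,0,0,0,0,2,1]
Step 7: delete k at [12, 22] -> counters=[1,0,0,1,1,0,0,0,0,0,0,0,1,0,2,2,0,0,0,0,0,0,1,1]
Step 8: insert g at [4, 12] -> counters=[1,0,0,1,2,0,0,0,0,0,0,0,2,0,2,2,0,0,0,0,0,0,1,1]
Step 9: delete avx at [0, 3] -> counters=[0,0,0,0,2,0,0,0,0,0,0,0,2,0,2,2,0,0,0,0,0,0,1,1]
Step 10: insert g at [4, 12] -> counters=[0,0,0,0,3,0,0,0,0,0,0,0,3,0,2,2,0,0,0,0,0,0,1,1]
Final counters=[0,0,0,0,3,0,0,0,0,0,0,0,3,0,2,2,0,0,0,0,0,0,1,1] -> counters[4]=3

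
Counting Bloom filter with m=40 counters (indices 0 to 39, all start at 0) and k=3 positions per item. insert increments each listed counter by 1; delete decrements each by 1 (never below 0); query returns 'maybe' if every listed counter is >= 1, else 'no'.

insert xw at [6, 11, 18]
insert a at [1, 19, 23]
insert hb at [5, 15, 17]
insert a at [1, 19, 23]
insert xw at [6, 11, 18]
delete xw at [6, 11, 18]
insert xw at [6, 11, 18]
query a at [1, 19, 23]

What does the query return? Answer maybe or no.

Step 1: insert xw at [6, 11, 18] -> counters=[0,0,0,0,0,0,1,0,0,0,0,1,0,0,0,0,0,0,1,0,0,0,0,0,0,0,0,0,0,0,0,0,0,0,0,0,0,0,0,0]
Step 2: insert a at [1, 19, 23] -> counters=[0,1,0,0,0,0,1,0,0,0,0,1,0,0,0,0,0,0,1,1,0,0,0,1,0,0,0,0,0,0,0,0,0,0,0,0,0,0,0,0]
Step 3: insert hb at [5, 15, 17] -> counters=[0,1,0,0,0,1,1,0,0,0,0,1,0,0,0,1,0,1,1,1,0,0,0,1,0,0,0,0,0,0,0,0,0,0,0,0,0,0,0,0]
Step 4: insert a at [1, 19, 23] -> counters=[0,2,0,0,0,1,1,0,0,0,0,1,0,0,0,1,0,1,1,2,0,0,0,2,0,0,0,0,0,0,0,0,0,0,0,0,0,0,0,0]
Step 5: insert xw at [6, 11, 18] -> counters=[0,2,0,0,0,1,2,0,0,0,0,2,0,0,0,1,0,1,2,2,0,0,0,2,0,0,0,0,0,0,0,0,0,0,0,0,0,0,0,0]
Step 6: delete xw at [6, 11, 18] -> counters=[0,2,0,0,0,1,1,0,0,0,0,1,0,0,0,1,0,1,1,2,0,0,0,2,0,0,0,0,0,0,0,0,0,0,0,0,0,0,0,0]
Step 7: insert xw at [6, 11, 18] -> counters=[0,2,0,0,0,1,2,0,0,0,0,2,0,0,0,1,0,1,2,2,0,0,0,2,0,0,0,0,0,0,0,0,0,0,0,0,0,0,0,0]
Query a: check counters[1]=2 counters[19]=2 counters[23]=2 -> maybe

Answer: maybe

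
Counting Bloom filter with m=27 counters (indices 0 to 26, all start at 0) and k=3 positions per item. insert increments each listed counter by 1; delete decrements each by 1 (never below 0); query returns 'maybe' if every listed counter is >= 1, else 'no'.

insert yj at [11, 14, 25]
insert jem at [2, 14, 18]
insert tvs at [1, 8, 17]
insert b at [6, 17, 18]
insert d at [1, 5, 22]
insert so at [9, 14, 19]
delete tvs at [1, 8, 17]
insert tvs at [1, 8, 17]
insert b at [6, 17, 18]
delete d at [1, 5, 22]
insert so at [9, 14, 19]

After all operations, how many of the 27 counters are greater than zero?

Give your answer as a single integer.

Answer: 11

Derivation:
Step 1: insert yj at [11, 14, 25] -> counters=[0,0,0,0,0,0,0,0,0,0,0,1,0,0,1,0,0,0,0,0,0,0,0,0,0,1,0]
Step 2: insert jem at [2, 14, 18] -> counters=[0,0,1,0,0,0,0,0,0,0,0,1,0,0,2,0,0,0,1,0,0,0,0,0,0,1,0]
Step 3: insert tvs at [1, 8, 17] -> counters=[0,1,1,0,0,0,0,0,1,0,0,1,0,0,2,0,0,1,1,0,0,0,0,0,0,1,0]
Step 4: insert b at [6, 17, 18] -> counters=[0,1,1,0,0,0,1,0,1,0,0,1,0,0,2,0,0,2,2,0,0,0,0,0,0,1,0]
Step 5: insert d at [1, 5, 22] -> counters=[0,2,1,0,0,1,1,0,1,0,0,1,0,0,2,0,0,2,2,0,0,0,1,0,0,1,0]
Step 6: insert so at [9, 14, 19] -> counters=[0,2,1,0,0,1,1,0,1,1,0,1,0,0,3,0,0,2,2,1,0,0,1,0,0,1,0]
Step 7: delete tvs at [1, 8, 17] -> counters=[0,1,1,0,0,1,1,0,0,1,0,1,0,0,3,0,0,1,2,1,0,0,1,0,0,1,0]
Step 8: insert tvs at [1, 8, 17] -> counters=[0,2,1,0,0,1,1,0,1,1,0,1,0,0,3,0,0,2,2,1,0,0,1,0,0,1,0]
Step 9: insert b at [6, 17, 18] -> counters=[0,2,1,0,0,1,2,0,1,1,0,1,0,0,3,0,0,3,3,1,0,0,1,0,0,1,0]
Step 10: delete d at [1, 5, 22] -> counters=[0,1,1,0,0,0,2,0,1,1,0,1,0,0,3,0,0,3,3,1,0,0,0,0,0,1,0]
Step 11: insert so at [9, 14, 19] -> counters=[0,1,1,0,0,0,2,0,1,2,0,1,0,0,4,0,0,3,3,2,0,0,0,0,0,1,0]
Final counters=[0,1,1,0,0,0,2,0,1,2,0,1,0,0,4,0,0,3,3,2,0,0,0,0,0,1,0] -> 11 nonzero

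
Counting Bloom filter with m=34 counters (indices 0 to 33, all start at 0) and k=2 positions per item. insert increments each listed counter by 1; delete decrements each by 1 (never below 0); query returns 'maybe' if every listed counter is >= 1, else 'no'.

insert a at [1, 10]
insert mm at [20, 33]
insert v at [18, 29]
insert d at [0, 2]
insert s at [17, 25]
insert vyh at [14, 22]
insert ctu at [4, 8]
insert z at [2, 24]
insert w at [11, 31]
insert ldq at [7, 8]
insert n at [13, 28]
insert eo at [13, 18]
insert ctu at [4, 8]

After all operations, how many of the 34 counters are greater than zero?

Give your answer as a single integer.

Step 1: insert a at [1, 10] -> counters=[0,1,0,0,0,0,0,0,0,0,1,0,0,0,0,0,0,0,0,0,0,0,0,0,0,0,0,0,0,0,0,0,0,0]
Step 2: insert mm at [20, 33] -> counters=[0,1,0,0,0,0,0,0,0,0,1,0,0,0,0,0,0,0,0,0,1,0,0,0,0,0,0,0,0,0,0,0,0,1]
Step 3: insert v at [18, 29] -> counters=[0,1,0,0,0,0,0,0,0,0,1,0,0,0,0,0,0,0,1,0,1,0,0,0,0,0,0,0,0,1,0,0,0,1]
Step 4: insert d at [0, 2] -> counters=[1,1,1,0,0,0,0,0,0,0,1,0,0,0,0,0,0,0,1,0,1,0,0,0,0,0,0,0,0,1,0,0,0,1]
Step 5: insert s at [17, 25] -> counters=[1,1,1,0,0,0,0,0,0,0,1,0,0,0,0,0,0,1,1,0,1,0,0,0,0,1,0,0,0,1,0,0,0,1]
Step 6: insert vyh at [14, 22] -> counters=[1,1,1,0,0,0,0,0,0,0,1,0,0,0,1,0,0,1,1,0,1,0,1,0,0,1,0,0,0,1,0,0,0,1]
Step 7: insert ctu at [4, 8] -> counters=[1,1,1,0,1,0,0,0,1,0,1,0,0,0,1,0,0,1,1,0,1,0,1,0,0,1,0,0,0,1,0,0,0,1]
Step 8: insert z at [2, 24] -> counters=[1,1,2,0,1,0,0,0,1,0,1,0,0,0,1,0,0,1,1,0,1,0,1,0,1,1,0,0,0,1,0,0,0,1]
Step 9: insert w at [11, 31] -> counters=[1,1,2,0,1,0,0,0,1,0,1,1,0,0,1,0,0,1,1,0,1,0,1,0,1,1,0,0,0,1,0,1,0,1]
Step 10: insert ldq at [7, 8] -> counters=[1,1,2,0,1,0,0,1,2,0,1,1,0,0,1,0,0,1,1,0,1,0,1,0,1,1,0,0,0,1,0,1,0,1]
Step 11: insert n at [13, 28] -> counters=[1,1,2,0,1,0,0,1,2,0,1,1,0,1,1,0,0,1,1,0,1,0,1,0,1,1,0,0,1,1,0,1,0,1]
Step 12: insert eo at [13, 18] -> counters=[1,1,2,0,1,0,0,1,2,0,1,1,0,2,1,0,0,1,2,0,1,0,1,0,1,1,0,0,1,1,0,1,0,1]
Step 13: insert ctu at [4, 8] -> counters=[1,1,2,0,2,0,0,1,3,0,1,1,0,2,1,0,0,1,2,0,1,0,1,0,1,1,0,0,1,1,0,1,0,1]
Final counters=[1,1,2,0,2,0,0,1,3,0,1,1,0,2,1,0,0,1,2,0,1,0,1,0,1,1,0,0,1,1,0,1,0,1] -> 20 nonzero

Answer: 20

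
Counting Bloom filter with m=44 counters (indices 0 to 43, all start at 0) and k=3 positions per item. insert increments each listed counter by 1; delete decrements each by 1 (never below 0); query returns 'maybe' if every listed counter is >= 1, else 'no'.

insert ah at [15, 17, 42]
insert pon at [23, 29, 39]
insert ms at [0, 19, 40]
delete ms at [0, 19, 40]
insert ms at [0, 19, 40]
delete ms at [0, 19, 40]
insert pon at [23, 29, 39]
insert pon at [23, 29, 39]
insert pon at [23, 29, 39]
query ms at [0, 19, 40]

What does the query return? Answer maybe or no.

Answer: no

Derivation:
Step 1: insert ah at [15, 17, 42] -> counters=[0,0,0,0,0,0,0,0,0,0,0,0,0,0,0,1,0,1,0,0,0,0,0,0,0,0,0,0,0,0,0,0,0,0,0,0,0,0,0,0,0,0,1,0]
Step 2: insert pon at [23, 29, 39] -> counters=[0,0,0,0,0,0,0,0,0,0,0,0,0,0,0,1,0,1,0,0,0,0,0,1,0,0,0,0,0,1,0,0,0,0,0,0,0,0,0,1,0,0,1,0]
Step 3: insert ms at [0, 19, 40] -> counters=[1,0,0,0,0,0,0,0,0,0,0,0,0,0,0,1,0,1,0,1,0,0,0,1,0,0,0,0,0,1,0,0,0,0,0,0,0,0,0,1,1,0,1,0]
Step 4: delete ms at [0, 19, 40] -> counters=[0,0,0,0,0,0,0,0,0,0,0,0,0,0,0,1,0,1,0,0,0,0,0,1,0,0,0,0,0,1,0,0,0,0,0,0,0,0,0,1,0,0,1,0]
Step 5: insert ms at [0, 19, 40] -> counters=[1,0,0,0,0,0,0,0,0,0,0,0,0,0,0,1,0,1,0,1,0,0,0,1,0,0,0,0,0,1,0,0,0,0,0,0,0,0,0,1,1,0,1,0]
Step 6: delete ms at [0, 19, 40] -> counters=[0,0,0,0,0,0,0,0,0,0,0,0,0,0,0,1,0,1,0,0,0,0,0,1,0,0,0,0,0,1,0,0,0,0,0,0,0,0,0,1,0,0,1,0]
Step 7: insert pon at [23, 29, 39] -> counters=[0,0,0,0,0,0,0,0,0,0,0,0,0,0,0,1,0,1,0,0,0,0,0,2,0,0,0,0,0,2,0,0,0,0,0,0,0,0,0,2,0,0,1,0]
Step 8: insert pon at [23, 29, 39] -> counters=[0,0,0,0,0,0,0,0,0,0,0,0,0,0,0,1,0,1,0,0,0,0,0,3,0,0,0,0,0,3,0,0,0,0,0,0,0,0,0,3,0,0,1,0]
Step 9: insert pon at [23, 29, 39] -> counters=[0,0,0,0,0,0,0,0,0,0,0,0,0,0,0,1,0,1,0,0,0,0,0,4,0,0,0,0,0,4,0,0,0,0,0,0,0,0,0,4,0,0,1,0]
Query ms: check counters[0]=0 counters[19]=0 counters[40]=0 -> no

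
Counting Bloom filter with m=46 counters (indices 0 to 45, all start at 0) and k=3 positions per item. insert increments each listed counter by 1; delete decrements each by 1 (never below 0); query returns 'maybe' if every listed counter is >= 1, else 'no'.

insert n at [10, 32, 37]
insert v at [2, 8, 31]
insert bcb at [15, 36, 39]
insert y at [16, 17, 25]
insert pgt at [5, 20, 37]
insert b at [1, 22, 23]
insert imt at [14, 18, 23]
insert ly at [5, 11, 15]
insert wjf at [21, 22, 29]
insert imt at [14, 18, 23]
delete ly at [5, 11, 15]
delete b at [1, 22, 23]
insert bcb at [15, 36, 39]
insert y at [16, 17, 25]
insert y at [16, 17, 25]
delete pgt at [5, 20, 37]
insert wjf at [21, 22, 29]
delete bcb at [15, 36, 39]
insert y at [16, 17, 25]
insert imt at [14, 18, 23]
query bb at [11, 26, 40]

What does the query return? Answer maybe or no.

Step 1: insert n at [10, 32, 37] -> counters=[0,0,0,0,0,0,0,0,0,0,1,0,0,0,0,0,0,0,0,0,0,0,0,0,0,0,0,0,0,0,0,0,1,0,0,0,0,1,0,0,0,0,0,0,0,0]
Step 2: insert v at [2, 8, 31] -> counters=[0,0,1,0,0,0,0,0,1,0,1,0,0,0,0,0,0,0,0,0,0,0,0,0,0,0,0,0,0,0,0,1,1,0,0,0,0,1,0,0,0,0,0,0,0,0]
Step 3: insert bcb at [15, 36, 39] -> counters=[0,0,1,0,0,0,0,0,1,0,1,0,0,0,0,1,0,0,0,0,0,0,0,0,0,0,0,0,0,0,0,1,1,0,0,0,1,1,0,1,0,0,0,0,0,0]
Step 4: insert y at [16, 17, 25] -> counters=[0,0,1,0,0,0,0,0,1,0,1,0,0,0,0,1,1,1,0,0,0,0,0,0,0,1,0,0,0,0,0,1,1,0,0,0,1,1,0,1,0,0,0,0,0,0]
Step 5: insert pgt at [5, 20, 37] -> counters=[0,0,1,0,0,1,0,0,1,0,1,0,0,0,0,1,1,1,0,0,1,0,0,0,0,1,0,0,0,0,0,1,1,0,0,0,1,2,0,1,0,0,0,0,0,0]
Step 6: insert b at [1, 22, 23] -> counters=[0,1,1,0,0,1,0,0,1,0,1,0,0,0,0,1,1,1,0,0,1,0,1,1,0,1,0,0,0,0,0,1,1,0,0,0,1,2,0,1,0,0,0,0,0,0]
Step 7: insert imt at [14, 18, 23] -> counters=[0,1,1,0,0,1,0,0,1,0,1,0,0,0,1,1,1,1,1,0,1,0,1,2,0,1,0,0,0,0,0,1,1,0,0,0,1,2,0,1,0,0,0,0,0,0]
Step 8: insert ly at [5, 11, 15] -> counters=[0,1,1,0,0,2,0,0,1,0,1,1,0,0,1,2,1,1,1,0,1,0,1,2,0,1,0,0,0,0,0,1,1,0,0,0,1,2,0,1,0,0,0,0,0,0]
Step 9: insert wjf at [21, 22, 29] -> counters=[0,1,1,0,0,2,0,0,1,0,1,1,0,0,1,2,1,1,1,0,1,1,2,2,0,1,0,0,0,1,0,1,1,0,0,0,1,2,0,1,0,0,0,0,0,0]
Step 10: insert imt at [14, 18, 23] -> counters=[0,1,1,0,0,2,0,0,1,0,1,1,0,0,2,2,1,1,2,0,1,1,2,3,0,1,0,0,0,1,0,1,1,0,0,0,1,2,0,1,0,0,0,0,0,0]
Step 11: delete ly at [5, 11, 15] -> counters=[0,1,1,0,0,1,0,0,1,0,1,0,0,0,2,1,1,1,2,0,1,1,2,3,0,1,0,0,0,1,0,1,1,0,0,0,1,2,0,1,0,0,0,0,0,0]
Step 12: delete b at [1, 22, 23] -> counters=[0,0,1,0,0,1,0,0,1,0,1,0,0,0,2,1,1,1,2,0,1,1,1,2,0,1,0,0,0,1,0,1,1,0,0,0,1,2,0,1,0,0,0,0,0,0]
Step 13: insert bcb at [15, 36, 39] -> counters=[0,0,1,0,0,1,0,0,1,0,1,0,0,0,2,2,1,1,2,0,1,1,1,2,0,1,0,0,0,1,0,1,1,0,0,0,2,2,0,2,0,0,0,0,0,0]
Step 14: insert y at [16, 17, 25] -> counters=[0,0,1,0,0,1,0,0,1,0,1,0,0,0,2,2,2,2,2,0,1,1,1,2,0,2,0,0,0,1,0,1,1,0,0,0,2,2,0,2,0,0,0,0,0,0]
Step 15: insert y at [16, 17, 25] -> counters=[0,0,1,0,0,1,0,0,1,0,1,0,0,0,2,2,3,3,2,0,1,1,1,2,0,3,0,0,0,1,0,1,1,0,0,0,2,2,0,2,0,0,0,0,0,0]
Step 16: delete pgt at [5, 20, 37] -> counters=[0,0,1,0,0,0,0,0,1,0,1,0,0,0,2,2,3,3,2,0,0,1,1,2,0,3,0,0,0,1,0,1,1,0,0,0,2,1,0,2,0,0,0,0,0,0]
Step 17: insert wjf at [21, 22, 29] -> counters=[0,0,1,0,0,0,0,0,1,0,1,0,0,0,2,2,3,3,2,0,0,2,2,2,0,3,0,0,0,2,0,1,1,0,0,0,2,1,0,2,0,0,0,0,0,0]
Step 18: delete bcb at [15, 36, 39] -> counters=[0,0,1,0,0,0,0,0,1,0,1,0,0,0,2,1,3,3,2,0,0,2,2,2,0,3,0,0,0,2,0,1,1,0,0,0,1,1,0,1,0,0,0,0,0,0]
Step 19: insert y at [16, 17, 25] -> counters=[0,0,1,0,0,0,0,0,1,0,1,0,0,0,2,1,4,4,2,0,0,2,2,2,0,4,0,0,0,2,0,1,1,0,0,0,1,1,0,1,0,0,0,0,0,0]
Step 20: insert imt at [14, 18, 23] -> counters=[0,0,1,0,0,0,0,0,1,0,1,0,0,0,3,1,4,4,3,0,0,2,2,3,0,4,0,0,0,2,0,1,1,0,0,0,1,1,0,1,0,0,0,0,0,0]
Query bb: check counters[11]=0 counters[26]=0 counters[40]=0 -> no

Answer: no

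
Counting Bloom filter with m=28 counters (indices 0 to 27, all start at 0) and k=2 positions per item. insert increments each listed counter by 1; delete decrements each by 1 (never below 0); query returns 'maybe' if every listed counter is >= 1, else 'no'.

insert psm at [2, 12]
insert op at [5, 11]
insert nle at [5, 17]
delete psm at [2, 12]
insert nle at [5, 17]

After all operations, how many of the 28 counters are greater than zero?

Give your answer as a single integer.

Step 1: insert psm at [2, 12] -> counters=[0,0,1,0,0,0,0,0,0,0,0,0,1,0,0,0,0,0,0,0,0,0,0,0,0,0,0,0]
Step 2: insert op at [5, 11] -> counters=[0,0,1,0,0,1,0,0,0,0,0,1,1,0,0,0,0,0,0,0,0,0,0,0,0,0,0,0]
Step 3: insert nle at [5, 17] -> counters=[0,0,1,0,0,2,0,0,0,0,0,1,1,0,0,0,0,1,0,0,0,0,0,0,0,0,0,0]
Step 4: delete psm at [2, 12] -> counters=[0,0,0,0,0,2,0,0,0,0,0,1,0,0,0,0,0,1,0,0,0,0,0,0,0,0,0,0]
Step 5: insert nle at [5, 17] -> counters=[0,0,0,0,0,3,0,0,0,0,0,1,0,0,0,0,0,2,0,0,0,0,0,0,0,0,0,0]
Final counters=[0,0,0,0,0,3,0,0,0,0,0,1,0,0,0,0,0,2,0,0,0,0,0,0,0,0,0,0] -> 3 nonzero

Answer: 3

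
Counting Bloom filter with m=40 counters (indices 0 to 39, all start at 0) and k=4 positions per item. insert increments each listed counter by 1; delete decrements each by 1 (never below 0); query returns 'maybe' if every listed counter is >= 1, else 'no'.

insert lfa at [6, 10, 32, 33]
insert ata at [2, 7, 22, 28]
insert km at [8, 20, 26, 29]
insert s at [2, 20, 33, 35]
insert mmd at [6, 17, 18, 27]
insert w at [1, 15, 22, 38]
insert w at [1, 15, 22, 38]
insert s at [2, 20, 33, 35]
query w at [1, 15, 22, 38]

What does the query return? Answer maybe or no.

Step 1: insert lfa at [6, 10, 32, 33] -> counters=[0,0,0,0,0,0,1,0,0,0,1,0,0,0,0,0,0,0,0,0,0,0,0,0,0,0,0,0,0,0,0,0,1,1,0,0,0,0,0,0]
Step 2: insert ata at [2, 7, 22, 28] -> counters=[0,0,1,0,0,0,1,1,0,0,1,0,0,0,0,0,0,0,0,0,0,0,1,0,0,0,0,0,1,0,0,0,1,1,0,0,0,0,0,0]
Step 3: insert km at [8, 20, 26, 29] -> counters=[0,0,1,0,0,0,1,1,1,0,1,0,0,0,0,0,0,0,0,0,1,0,1,0,0,0,1,0,1,1,0,0,1,1,0,0,0,0,0,0]
Step 4: insert s at [2, 20, 33, 35] -> counters=[0,0,2,0,0,0,1,1,1,0,1,0,0,0,0,0,0,0,0,0,2,0,1,0,0,0,1,0,1,1,0,0,1,2,0,1,0,0,0,0]
Step 5: insert mmd at [6, 17, 18, 27] -> counters=[0,0,2,0,0,0,2,1,1,0,1,0,0,0,0,0,0,1,1,0,2,0,1,0,0,0,1,1,1,1,0,0,1,2,0,1,0,0,0,0]
Step 6: insert w at [1, 15, 22, 38] -> counters=[0,1,2,0,0,0,2,1,1,0,1,0,0,0,0,1,0,1,1,0,2,0,2,0,0,0,1,1,1,1,0,0,1,2,0,1,0,0,1,0]
Step 7: insert w at [1, 15, 22, 38] -> counters=[0,2,2,0,0,0,2,1,1,0,1,0,0,0,0,2,0,1,1,0,2,0,3,0,0,0,1,1,1,1,0,0,1,2,0,1,0,0,2,0]
Step 8: insert s at [2, 20, 33, 35] -> counters=[0,2,3,0,0,0,2,1,1,0,1,0,0,0,0,2,0,1,1,0,3,0,3,0,0,0,1,1,1,1,0,0,1,3,0,2,0,0,2,0]
Query w: check counters[1]=2 counters[15]=2 counters[22]=3 counters[38]=2 -> maybe

Answer: maybe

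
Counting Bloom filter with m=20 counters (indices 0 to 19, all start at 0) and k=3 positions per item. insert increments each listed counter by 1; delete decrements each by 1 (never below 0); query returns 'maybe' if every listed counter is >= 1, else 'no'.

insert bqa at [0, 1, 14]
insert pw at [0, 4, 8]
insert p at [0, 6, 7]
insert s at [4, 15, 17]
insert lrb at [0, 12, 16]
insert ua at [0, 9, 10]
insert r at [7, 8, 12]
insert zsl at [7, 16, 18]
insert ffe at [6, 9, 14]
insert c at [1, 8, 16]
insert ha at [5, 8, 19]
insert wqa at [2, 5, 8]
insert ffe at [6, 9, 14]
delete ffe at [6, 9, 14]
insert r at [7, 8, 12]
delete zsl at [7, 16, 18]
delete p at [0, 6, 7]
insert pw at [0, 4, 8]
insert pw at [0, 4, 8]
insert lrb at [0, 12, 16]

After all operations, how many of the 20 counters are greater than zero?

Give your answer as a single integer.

Step 1: insert bqa at [0, 1, 14] -> counters=[1,1,0,0,0,0,0,0,0,0,0,0,0,0,1,0,0,0,0,0]
Step 2: insert pw at [0, 4, 8] -> counters=[2,1,0,0,1,0,0,0,1,0,0,0,0,0,1,0,0,0,0,0]
Step 3: insert p at [0, 6, 7] -> counters=[3,1,0,0,1,0,1,1,1,0,0,0,0,0,1,0,0,0,0,0]
Step 4: insert s at [4, 15, 17] -> counters=[3,1,0,0,2,0,1,1,1,0,0,0,0,0,1,1,0,1,0,0]
Step 5: insert lrb at [0, 12, 16] -> counters=[4,1,0,0,2,0,1,1,1,0,0,0,1,0,1,1,1,1,0,0]
Step 6: insert ua at [0, 9, 10] -> counters=[5,1,0,0,2,0,1,1,1,1,1,0,1,0,1,1,1,1,0,0]
Step 7: insert r at [7, 8, 12] -> counters=[5,1,0,0,2,0,1,2,2,1,1,0,2,0,1,1,1,1,0,0]
Step 8: insert zsl at [7, 16, 18] -> counters=[5,1,0,0,2,0,1,3,2,1,1,0,2,0,1,1,2,1,1,0]
Step 9: insert ffe at [6, 9, 14] -> counters=[5,1,0,0,2,0,2,3,2,2,1,0,2,0,2,1,2,1,1,0]
Step 10: insert c at [1, 8, 16] -> counters=[5,2,0,0,2,0,2,3,3,2,1,0,2,0,2,1,3,1,1,0]
Step 11: insert ha at [5, 8, 19] -> counters=[5,2,0,0,2,1,2,3,4,2,1,0,2,0,2,1,3,1,1,1]
Step 12: insert wqa at [2, 5, 8] -> counters=[5,2,1,0,2,2,2,3,5,2,1,0,2,0,2,1,3,1,1,1]
Step 13: insert ffe at [6, 9, 14] -> counters=[5,2,1,0,2,2,3,3,5,3,1,0,2,0,3,1,3,1,1,1]
Step 14: delete ffe at [6, 9, 14] -> counters=[5,2,1,0,2,2,2,3,5,2,1,0,2,0,2,1,3,1,1,1]
Step 15: insert r at [7, 8, 12] -> counters=[5,2,1,0,2,2,2,4,6,2,1,0,3,0,2,1,3,1,1,1]
Step 16: delete zsl at [7, 16, 18] -> counters=[5,2,1,0,2,2,2,3,6,2,1,0,3,0,2,1,2,1,0,1]
Step 17: delete p at [0, 6, 7] -> counters=[4,2,1,0,2,2,1,2,6,2,1,0,3,0,2,1,2,1,0,1]
Step 18: insert pw at [0, 4, 8] -> counters=[5,2,1,0,3,2,1,2,7,2,1,0,3,0,2,1,2,1,0,1]
Step 19: insert pw at [0, 4, 8] -> counters=[6,2,1,0,4,2,1,2,8,2,1,0,3,0,2,1,2,1,0,1]
Step 20: insert lrb at [0, 12, 16] -> counters=[7,2,1,0,4,2,1,2,8,2,1,0,4,0,2,1,3,1,0,1]
Final counters=[7,2,1,0,4,2,1,2,8,2,1,0,4,0,2,1,3,1,0,1] -> 16 nonzero

Answer: 16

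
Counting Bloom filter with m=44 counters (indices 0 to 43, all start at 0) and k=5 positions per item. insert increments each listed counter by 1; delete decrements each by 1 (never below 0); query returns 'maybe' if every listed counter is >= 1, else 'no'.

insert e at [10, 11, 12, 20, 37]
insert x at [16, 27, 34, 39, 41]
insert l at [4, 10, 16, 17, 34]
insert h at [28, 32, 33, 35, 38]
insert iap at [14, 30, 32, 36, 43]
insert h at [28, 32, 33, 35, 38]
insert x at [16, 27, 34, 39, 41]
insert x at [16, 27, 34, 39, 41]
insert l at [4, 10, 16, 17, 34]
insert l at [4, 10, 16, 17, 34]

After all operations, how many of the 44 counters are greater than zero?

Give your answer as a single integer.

Answer: 21

Derivation:
Step 1: insert e at [10, 11, 12, 20, 37] -> counters=[0,0,0,0,0,0,0,0,0,0,1,1,1,0,0,0,0,0,0,0,1,0,0,0,0,0,0,0,0,0,0,0,0,0,0,0,0,1,0,0,0,0,0,0]
Step 2: insert x at [16, 27, 34, 39, 41] -> counters=[0,0,0,0,0,0,0,0,0,0,1,1,1,0,0,0,1,0,0,0,1,0,0,0,0,0,0,1,0,0,0,0,0,0,1,0,0,1,0,1,0,1,0,0]
Step 3: insert l at [4, 10, 16, 17, 34] -> counters=[0,0,0,0,1,0,0,0,0,0,2,1,1,0,0,0,2,1,0,0,1,0,0,0,0,0,0,1,0,0,0,0,0,0,2,0,0,1,0,1,0,1,0,0]
Step 4: insert h at [28, 32, 33, 35, 38] -> counters=[0,0,0,0,1,0,0,0,0,0,2,1,1,0,0,0,2,1,0,0,1,0,0,0,0,0,0,1,1,0,0,0,1,1,2,1,0,1,1,1,0,1,0,0]
Step 5: insert iap at [14, 30, 32, 36, 43] -> counters=[0,0,0,0,1,0,0,0,0,0,2,1,1,0,1,0,2,1,0,0,1,0,0,0,0,0,0,1,1,0,1,0,2,1,2,1,1,1,1,1,0,1,0,1]
Step 6: insert h at [28, 32, 33, 35, 38] -> counters=[0,0,0,0,1,0,0,0,0,0,2,1,1,0,1,0,2,1,0,0,1,0,0,0,0,0,0,1,2,0,1,0,3,2,2,2,1,1,2,1,0,1,0,1]
Step 7: insert x at [16, 27, 34, 39, 41] -> counters=[0,0,0,0,1,0,0,0,0,0,2,1,1,0,1,0,3,1,0,0,1,0,0,0,0,0,0,2,2,0,1,0,3,2,3,2,1,1,2,2,0,2,0,1]
Step 8: insert x at [16, 27, 34, 39, 41] -> counters=[0,0,0,0,1,0,0,0,0,0,2,1,1,0,1,0,4,1,0,0,1,0,0,0,0,0,0,3,2,0,1,0,3,2,4,2,1,1,2,3,0,3,0,1]
Step 9: insert l at [4, 10, 16, 17, 34] -> counters=[0,0,0,0,2,0,0,0,0,0,3,1,1,0,1,0,5,2,0,0,1,0,0,0,0,0,0,3,2,0,1,0,3,2,5,2,1,1,2,3,0,3,0,1]
Step 10: insert l at [4, 10, 16, 17, 34] -> counters=[0,0,0,0,3,0,0,0,0,0,4,1,1,0,1,0,6,3,0,0,1,0,0,0,0,0,0,3,2,0,1,0,3,2,6,2,1,1,2,3,0,3,0,1]
Final counters=[0,0,0,0,3,0,0,0,0,0,4,1,1,0,1,0,6,3,0,0,1,0,0,0,0,0,0,3,2,0,1,0,3,2,6,2,1,1,2,3,0,3,0,1] -> 21 nonzero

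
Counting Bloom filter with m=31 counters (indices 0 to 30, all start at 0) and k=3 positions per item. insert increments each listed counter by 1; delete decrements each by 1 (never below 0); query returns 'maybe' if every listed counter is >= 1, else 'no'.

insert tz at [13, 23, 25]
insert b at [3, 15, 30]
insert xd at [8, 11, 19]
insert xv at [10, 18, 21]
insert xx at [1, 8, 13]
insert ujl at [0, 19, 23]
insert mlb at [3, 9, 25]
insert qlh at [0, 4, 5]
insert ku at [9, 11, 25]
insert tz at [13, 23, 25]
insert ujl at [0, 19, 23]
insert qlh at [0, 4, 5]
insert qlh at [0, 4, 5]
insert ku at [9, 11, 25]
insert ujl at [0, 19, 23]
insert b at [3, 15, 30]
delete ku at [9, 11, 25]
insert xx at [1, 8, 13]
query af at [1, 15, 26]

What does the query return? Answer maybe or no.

Answer: no

Derivation:
Step 1: insert tz at [13, 23, 25] -> counters=[0,0,0,0,0,0,0,0,0,0,0,0,0,1,0,0,0,0,0,0,0,0,0,1,0,1,0,0,0,0,0]
Step 2: insert b at [3, 15, 30] -> counters=[0,0,0,1,0,0,0,0,0,0,0,0,0,1,0,1,0,0,0,0,0,0,0,1,0,1,0,0,0,0,1]
Step 3: insert xd at [8, 11, 19] -> counters=[0,0,0,1,0,0,0,0,1,0,0,1,0,1,0,1,0,0,0,1,0,0,0,1,0,1,0,0,0,0,1]
Step 4: insert xv at [10, 18, 21] -> counters=[0,0,0,1,0,0,0,0,1,0,1,1,0,1,0,1,0,0,1,1,0,1,0,1,0,1,0,0,0,0,1]
Step 5: insert xx at [1, 8, 13] -> counters=[0,1,0,1,0,0,0,0,2,0,1,1,0,2,0,1,0,0,1,1,0,1,0,1,0,1,0,0,0,0,1]
Step 6: insert ujl at [0, 19, 23] -> counters=[1,1,0,1,0,0,0,0,2,0,1,1,0,2,0,1,0,0,1,2,0,1,0,2,0,1,0,0,0,0,1]
Step 7: insert mlb at [3, 9, 25] -> counters=[1,1,0,2,0,0,0,0,2,1,1,1,0,2,0,1,0,0,1,2,0,1,0,2,0,2,0,0,0,0,1]
Step 8: insert qlh at [0, 4, 5] -> counters=[2,1,0,2,1,1,0,0,2,1,1,1,0,2,0,1,0,0,1,2,0,1,0,2,0,2,0,0,0,0,1]
Step 9: insert ku at [9, 11, 25] -> counters=[2,1,0,2,1,1,0,0,2,2,1,2,0,2,0,1,0,0,1,2,0,1,0,2,0,3,0,0,0,0,1]
Step 10: insert tz at [13, 23, 25] -> counters=[2,1,0,2,1,1,0,0,2,2,1,2,0,3,0,1,0,0,1,2,0,1,0,3,0,4,0,0,0,0,1]
Step 11: insert ujl at [0, 19, 23] -> counters=[3,1,0,2,1,1,0,0,2,2,1,2,0,3,0,1,0,0,1,3,0,1,0,4,0,4,0,0,0,0,1]
Step 12: insert qlh at [0, 4, 5] -> counters=[4,1,0,2,2,2,0,0,2,2,1,2,0,3,0,1,0,0,1,3,0,1,0,4,0,4,0,0,0,0,1]
Step 13: insert qlh at [0, 4, 5] -> counters=[5,1,0,2,3,3,0,0,2,2,1,2,0,3,0,1,0,0,1,3,0,1,0,4,0,4,0,0,0,0,1]
Step 14: insert ku at [9, 11, 25] -> counters=[5,1,0,2,3,3,0,0,2,3,1,3,0,3,0,1,0,0,1,3,0,1,0,4,0,5,0,0,0,0,1]
Step 15: insert ujl at [0, 19, 23] -> counters=[6,1,0,2,3,3,0,0,2,3,1,3,0,3,0,1,0,0,1,4,0,1,0,5,0,5,0,0,0,0,1]
Step 16: insert b at [3, 15, 30] -> counters=[6,1,0,3,3,3,0,0,2,3,1,3,0,3,0,2,0,0,1,4,0,1,0,5,0,5,0,0,0,0,2]
Step 17: delete ku at [9, 11, 25] -> counters=[6,1,0,3,3,3,0,0,2,2,1,2,0,3,0,2,0,0,1,4,0,1,0,5,0,4,0,0,0,0,2]
Step 18: insert xx at [1, 8, 13] -> counters=[6,2,0,3,3,3,0,0,3,2,1,2,0,4,0,2,0,0,1,4,0,1,0,5,0,4,0,0,0,0,2]
Query af: check counters[1]=2 counters[15]=2 counters[26]=0 -> no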